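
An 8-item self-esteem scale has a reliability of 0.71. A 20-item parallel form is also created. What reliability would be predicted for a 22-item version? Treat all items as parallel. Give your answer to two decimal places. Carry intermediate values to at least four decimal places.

The 20-item form is not needed; work directly from the 8-item form with n = 22/8 = 2.7500.
r_{22} = n·r / (1 + (n − 1)·r) = 1.9525 / 2.2425 ≈ 0.8707

0.87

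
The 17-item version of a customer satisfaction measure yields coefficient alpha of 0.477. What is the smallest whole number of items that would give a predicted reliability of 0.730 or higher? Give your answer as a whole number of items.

Invert Spearman-Brown to solve for n:
n = r*(1 − r) / [ r (1 − r*) ]
n = 0.730(1 − 0.477) / [0.477(1 − 0.730)]
n = 0.381790 / 0.128790 ≈ 2.9644
2.9644 × 17 = 50.39 → 51 items

51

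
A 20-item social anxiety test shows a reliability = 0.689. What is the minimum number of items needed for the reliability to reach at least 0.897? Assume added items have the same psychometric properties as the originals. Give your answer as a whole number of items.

79

n = [0.897 × 0.311] / [0.689 × 0.103]
  = 0.278967 / 0.070967 = 3.9309
So the test needs 3.9309 × 20 ≈ 78.62 items; rounding up, 79.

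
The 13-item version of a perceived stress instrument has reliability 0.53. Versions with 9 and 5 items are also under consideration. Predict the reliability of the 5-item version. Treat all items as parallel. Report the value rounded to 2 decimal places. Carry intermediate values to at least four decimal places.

0.30

Only the ratio of lengths matters: n = 5/13 = 0.3846
r_{5} = n·r / (1 + (n − 1)·r) = 0.2038 / 0.6738 ≈ 0.3025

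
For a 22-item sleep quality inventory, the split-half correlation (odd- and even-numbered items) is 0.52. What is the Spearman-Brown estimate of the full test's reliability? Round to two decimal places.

Each half is half the length of the full test, so the full test is n = 2 times a half.
r_full = 2r_hh / (1 + r_hh) = 2 × 0.52 / (1 + 0.52)
r_full = 1.0400 / 1.5200 ≈ 0.6842

0.68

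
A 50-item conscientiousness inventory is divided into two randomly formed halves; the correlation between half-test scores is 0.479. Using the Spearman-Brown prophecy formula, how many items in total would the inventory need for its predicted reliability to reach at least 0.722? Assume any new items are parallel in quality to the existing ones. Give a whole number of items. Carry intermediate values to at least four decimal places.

r_full = 2(0.479)/(1 + 0.479) = 0.6477
Solve Spearman-Brown for n: n = 0.722(1 − 0.6477) / [0.6477(1 − 0.722)] = 1.4126
Required items = 1.4126 × 50 = 70.63, so 71 items.

71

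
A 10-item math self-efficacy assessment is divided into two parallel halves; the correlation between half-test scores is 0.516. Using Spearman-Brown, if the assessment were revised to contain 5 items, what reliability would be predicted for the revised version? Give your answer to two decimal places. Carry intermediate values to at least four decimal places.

Spearman-Brown correction (n = 2): r_full = 2·0.516/(1 + 0.516) = 0.6807
Then adjust to 5 items: n = 5/10 = 0.5000
r_new = n·r_full / (1 + (n − 1)·r_full) = 0.3403 / 0.6597 ≈ 0.5158

0.52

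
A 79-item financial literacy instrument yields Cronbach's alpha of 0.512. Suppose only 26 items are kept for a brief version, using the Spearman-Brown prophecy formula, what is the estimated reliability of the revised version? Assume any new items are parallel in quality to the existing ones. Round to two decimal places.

The new length is 26/79 = 0.3291 times the old.
Apply the Spearman-Brown prophecy formula, r' = nr / [1 + (n − 1)r]:
r_new = (0.3291 × 0.512) / (1 + (0.3291 − 1) × 0.512)
     = 0.1685 / 0.6565 = 0.2567

0.26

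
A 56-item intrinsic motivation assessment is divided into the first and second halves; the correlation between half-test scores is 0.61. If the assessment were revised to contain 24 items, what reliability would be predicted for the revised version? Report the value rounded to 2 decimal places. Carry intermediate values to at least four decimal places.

First correct the split-half correlation to full-test reliability: r_full = 2 × 0.61 / (1 + 0.61) ≈ 0.7578
Then adjust to 24 items: n = 24/56 = 0.4286
r_new = n·r_full / (1 + (n − 1)·r_full) = 0.3248 / 0.5670 ≈ 0.5728

0.57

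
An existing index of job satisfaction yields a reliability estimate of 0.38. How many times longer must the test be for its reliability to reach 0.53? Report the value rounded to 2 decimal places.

1.84

Invert Spearman-Brown to solve for n:
n = r_target (1 − r_old) / [ r_old (1 − r_target) ]
n = 0.53(1 − 0.38) / [0.38(1 − 0.53)]
  = 0.3286 / 0.1786 = 1.8399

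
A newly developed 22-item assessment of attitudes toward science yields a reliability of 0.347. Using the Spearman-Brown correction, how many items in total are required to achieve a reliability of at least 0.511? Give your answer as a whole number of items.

44

Invert Spearman-Brown to solve for n:
n = r*(1 − r) / [ r (1 − r*) ]
n = [0.511 × 0.653] / [0.347 × 0.489]
  = 0.333683 / 0.169683 = 1.9665
Items needed = n × 22 = 1.9665 × 22 ≈ 43.26 → round up to 44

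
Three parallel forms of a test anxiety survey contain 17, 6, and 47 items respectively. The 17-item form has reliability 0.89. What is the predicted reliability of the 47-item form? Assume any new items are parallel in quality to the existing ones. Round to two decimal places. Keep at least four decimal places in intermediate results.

The 6-item form is not needed; work directly from the 17-item form with n = 47/17 = 2.7647.
r_{47} = n·r / (1 + (n − 1)·r) = 2.4606 / 2.5706 ≈ 0.9572

0.96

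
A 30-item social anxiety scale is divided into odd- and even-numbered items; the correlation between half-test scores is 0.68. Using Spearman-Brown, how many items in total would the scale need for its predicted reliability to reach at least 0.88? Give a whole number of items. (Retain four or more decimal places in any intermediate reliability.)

52

r_full = 2(0.68)/(1 + 0.68) = 0.8095
Solve Spearman-Brown for n: n = 0.88(1 − 0.8095) / [0.8095(1 − 0.88)] = 1.7258
Items = 1.7258 × 30 ≈ 51.77 → 52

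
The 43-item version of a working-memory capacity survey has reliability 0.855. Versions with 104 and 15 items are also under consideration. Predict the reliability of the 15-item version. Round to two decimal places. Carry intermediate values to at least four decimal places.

The 104-item form is not needed; work directly from the 43-item form with n = 15/43 = 0.3488.
r_{15} = n·r / (1 + (n − 1)·r) = 0.2982 / 0.4432 ≈ 0.6728

0.67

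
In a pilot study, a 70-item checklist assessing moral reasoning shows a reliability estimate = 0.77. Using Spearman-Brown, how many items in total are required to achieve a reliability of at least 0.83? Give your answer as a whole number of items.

103

n = [0.83 × 0.23] / [0.77 × 0.17]
  = 0.1909 / 0.1309 = 1.4584
1.4584 × 70 = 102.09 → 103 items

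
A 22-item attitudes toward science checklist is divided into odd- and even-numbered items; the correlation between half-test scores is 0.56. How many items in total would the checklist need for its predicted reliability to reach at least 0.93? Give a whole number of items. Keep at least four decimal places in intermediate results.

r_full = 2(0.56)/(1 + 0.56) = 0.7179
Solve Spearman-Brown for n: n = 0.93(1 − 0.7179) / [0.7179(1 − 0.93)] = 5.2206
Items = 5.2206 × 22 ≈ 114.85 → 115

115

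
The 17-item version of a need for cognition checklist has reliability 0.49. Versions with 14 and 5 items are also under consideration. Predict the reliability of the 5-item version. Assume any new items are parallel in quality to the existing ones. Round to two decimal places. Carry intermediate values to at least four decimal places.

0.22

Only the ratio of lengths matters: n = 5/17 = 0.2941
r_{5} = n·r / (1 + (n − 1)·r) = 0.1441 / 0.6541 ≈ 0.2203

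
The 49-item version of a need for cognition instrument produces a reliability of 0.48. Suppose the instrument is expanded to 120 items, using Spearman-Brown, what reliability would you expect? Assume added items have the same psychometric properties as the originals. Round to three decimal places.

n = 120/49 = 2.449
By Spearman-Brown, r_new = n r / (1 + (n − 1) r).
r_new = 2.449·0.48 / [1 + (2.449 − 1)·0.48]
     = 1.1755 / 1.6955 = 0.6933

0.693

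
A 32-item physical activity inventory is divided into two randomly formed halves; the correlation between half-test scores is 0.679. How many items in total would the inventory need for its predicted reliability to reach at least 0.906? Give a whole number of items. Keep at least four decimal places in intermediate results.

73

r_full = 2(0.679)/(1 + 0.679) = 0.8088
Solve Spearman-Brown for n: n = 0.906(1 − 0.8088) / [0.8088(1 − 0.906)] = 2.2785
Items = 2.2785 × 32 ≈ 72.91 → 73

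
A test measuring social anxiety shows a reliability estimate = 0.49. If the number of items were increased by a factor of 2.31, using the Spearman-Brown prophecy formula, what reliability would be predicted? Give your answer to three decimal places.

r_new = 2.31·0.49 / [1 + (2.31 − 1)·0.49]
r_new = 1.1319 / 1.6419 ≈ 0.6894

0.689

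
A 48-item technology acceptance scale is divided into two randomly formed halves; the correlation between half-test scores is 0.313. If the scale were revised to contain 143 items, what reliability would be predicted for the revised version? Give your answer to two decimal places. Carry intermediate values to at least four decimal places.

Spearman-Brown correction (n = 2): r_full = 2·0.313/(1 + 0.313) = 0.4768
Length factor from 48 to 143 items: n = 143/48 = 2.9792
r_new = n·r_full / (1 + (n − 1)·r_full) = 1.4205 / 1.9437 ≈ 0.7308

0.73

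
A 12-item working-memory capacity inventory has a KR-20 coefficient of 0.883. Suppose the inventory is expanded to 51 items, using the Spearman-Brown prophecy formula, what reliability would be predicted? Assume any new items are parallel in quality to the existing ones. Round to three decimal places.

0.970

Length ratio n = 51/12 = 4.25
Spearman-Brown: r_new = n·r / (1 + (n − 1)·r)
r_new = 4.25·0.883 / [1 + (4.25 − 1)·0.883]
r_new = 3.7527 / 3.8697 ≈ 0.9698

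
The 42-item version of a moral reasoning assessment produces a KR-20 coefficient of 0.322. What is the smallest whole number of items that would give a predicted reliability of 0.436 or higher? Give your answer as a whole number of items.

n = [0.436 × 0.678] / [0.322 × 0.564]
n = 0.295608 / 0.181608 ≈ 1.6277
So the test needs 1.6277 × 42 ≈ 68.36 items; rounding up, 69.

69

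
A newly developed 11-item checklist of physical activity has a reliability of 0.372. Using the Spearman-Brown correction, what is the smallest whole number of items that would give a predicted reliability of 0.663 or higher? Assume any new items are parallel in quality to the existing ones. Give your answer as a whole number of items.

n = 0.663 × (1 − 0.372) / [ 0.372 × (1 − 0.663) ]
  = 0.416364 / 0.125364 = 3.3212
So the test needs 3.3212 × 11 ≈ 36.53 items; rounding up, 37.

37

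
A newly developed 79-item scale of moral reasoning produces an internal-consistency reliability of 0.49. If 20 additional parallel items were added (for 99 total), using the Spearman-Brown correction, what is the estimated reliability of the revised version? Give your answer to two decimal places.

0.55

n = 99/79 = 1.2532
r_new = 1.2532·0.49 / [1 + (1.2532 − 1)·0.49]
     = 0.6141 / 1.1241 = 0.5463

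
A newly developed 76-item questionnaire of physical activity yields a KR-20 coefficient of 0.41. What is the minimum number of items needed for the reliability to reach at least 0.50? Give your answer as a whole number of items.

110

n = [0.50 × 0.59] / [0.41 × 0.50]
n = 0.2950 / 0.2050 ≈ 1.4390
So the test needs 1.4390 × 76 ≈ 109.36 items; rounding up, 110.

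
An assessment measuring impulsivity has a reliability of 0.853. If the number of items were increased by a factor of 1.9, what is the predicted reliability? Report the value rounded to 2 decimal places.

Spearman-Brown: r_new = n·r / (1 + (n − 1)·r)
r_new = 1.9·0.853 / [1 + (1.9 − 1)·0.853]
     = 1.6207 / 1.7677 = 0.9168

0.92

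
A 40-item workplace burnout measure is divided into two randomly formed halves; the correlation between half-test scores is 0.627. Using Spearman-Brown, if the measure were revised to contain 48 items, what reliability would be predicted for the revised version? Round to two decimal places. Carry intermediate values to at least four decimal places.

0.80

First correct the split-half correlation to full-test reliability: r_full = 2 × 0.627 / (1 + 0.627) ≈ 0.7707
Then adjust to 48 items: n = 48/40 = 1.2000
r_new = n·r_full / (1 + (n − 1)·r_full) = 0.9248 / 1.1541 ≈ 0.8013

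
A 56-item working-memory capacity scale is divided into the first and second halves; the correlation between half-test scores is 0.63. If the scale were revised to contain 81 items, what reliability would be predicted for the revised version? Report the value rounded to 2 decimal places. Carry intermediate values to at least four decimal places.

Spearman-Brown correction (n = 2): r_full = 2·0.63/(1 + 0.63) = 0.7730
Length factor from 56 to 81 items: n = 81/56 = 1.4464
r_new = n·r_full / (1 + (n − 1)·r_full) = 1.1181 / 1.3451 ≈ 0.8312

0.83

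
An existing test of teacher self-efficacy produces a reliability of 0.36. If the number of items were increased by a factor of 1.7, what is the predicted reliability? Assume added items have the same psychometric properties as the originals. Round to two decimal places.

0.49

r_new = 1.7·0.36 / [1 + (1.7 − 1)·0.36]
r_new = 0.6120 / 1.2520 ≈ 0.4888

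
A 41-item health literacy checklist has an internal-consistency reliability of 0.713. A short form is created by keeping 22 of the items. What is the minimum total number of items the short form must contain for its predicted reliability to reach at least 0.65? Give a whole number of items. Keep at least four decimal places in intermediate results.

31

Short-form reliability: n = 22/41 = 0.5366; r_22 = n·r/(1+(n−1)r) ≈ 0.5714
Then solve for n' with r_old = 0.5714, r_target = 0.65: n' = 0.65(1 − 0.5714)/[0.5714(1 − 0.65)] = 1.3930
Total items = 1.3930 × 22 = 30.65, rounded up to 31.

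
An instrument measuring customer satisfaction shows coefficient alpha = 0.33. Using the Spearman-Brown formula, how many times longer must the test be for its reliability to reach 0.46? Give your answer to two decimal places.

1.73

Rearranging the Spearman-Brown formula for n,
n = r_target (1 − r_old) / [ r_old (1 − r_target) ]
n = [0.46 × 0.67] / [0.33 × 0.54]
n = 0.3082 / 0.1782 ≈ 1.7295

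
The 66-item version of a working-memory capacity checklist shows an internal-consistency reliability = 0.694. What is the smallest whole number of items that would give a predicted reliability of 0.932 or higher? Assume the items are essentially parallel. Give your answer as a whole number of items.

n = [0.932 × 0.306] / [0.694 × 0.068]
n = 0.285192 / 0.047192 ≈ 6.0432
6.0432 × 66 = 398.85 → 399 items

399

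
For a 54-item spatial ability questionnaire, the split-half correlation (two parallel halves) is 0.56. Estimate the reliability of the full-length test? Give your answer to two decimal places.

0.72

Apply the Spearman-Brown correction with n = 2:
r_full = 2r_hh / (1 + r_hh) = 2 × 0.56 / (1 + 0.56)
r_full = 1.1200 / 1.5600 ≈ 0.7179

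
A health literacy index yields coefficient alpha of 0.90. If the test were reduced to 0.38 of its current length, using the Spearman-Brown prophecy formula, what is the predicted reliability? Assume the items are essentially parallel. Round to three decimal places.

r_new = (0.38 × 0.90) / (1 + (0.38 − 1) × 0.90)
r_new = 0.3420 / 0.4420 ≈ 0.7738

0.774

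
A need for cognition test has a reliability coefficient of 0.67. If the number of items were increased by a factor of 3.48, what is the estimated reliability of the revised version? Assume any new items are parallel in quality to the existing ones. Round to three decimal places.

By Spearman-Brown, r_new = n r / (1 + (n − 1) r).
r_new = (3.48 × 0.67) / (1 + (3.48 − 1) × 0.67)
     = 2.3316 / 2.6616 = 0.8760

0.876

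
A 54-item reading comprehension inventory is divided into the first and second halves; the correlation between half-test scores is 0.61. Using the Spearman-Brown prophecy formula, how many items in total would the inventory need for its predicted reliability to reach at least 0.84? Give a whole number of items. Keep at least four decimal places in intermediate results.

91

Corrected full-test reliability: r_full = 2 × 0.61 / (1 + 0.61) ≈ 0.7578
n = r_tgt(1 − r_full) / [r_full(1 − r_tgt)] = 0.84 × 0.2422 / (0.7578 × 0.16) ≈ 1.6779
Items = 1.6779 × 54 ≈ 90.61 → 91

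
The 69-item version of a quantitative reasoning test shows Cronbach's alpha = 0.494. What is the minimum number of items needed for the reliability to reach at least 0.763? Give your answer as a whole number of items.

Spearman-Brown solved for the length factor n:
n = r*(1 − r) / [ r (1 − r*) ]
n = [0.763 × 0.506] / [0.494 × 0.237]
  = 0.386078 / 0.117078 = 3.2976
3.2976 × 69 = 227.53 → 228 items

228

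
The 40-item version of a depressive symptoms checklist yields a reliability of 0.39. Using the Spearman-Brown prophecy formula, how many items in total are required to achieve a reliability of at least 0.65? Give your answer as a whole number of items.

Spearman-Brown solved for the length factor n:
n = r_target (1 − r_old) / [ r_old (1 − r_target) ]
n = 0.65 × (1 − 0.39) / [ 0.39 × (1 − 0.65) ]
n = 0.3965 / 0.1365 ≈ 2.9048
Items needed = n × 40 = 2.9048 × 40 ≈ 116.19 → round up to 117

117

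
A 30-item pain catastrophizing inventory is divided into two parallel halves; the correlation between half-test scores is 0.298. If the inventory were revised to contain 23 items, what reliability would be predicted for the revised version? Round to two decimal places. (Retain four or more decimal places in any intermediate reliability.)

0.39

Full-test reliability from the split-half r: r_full = 2(0.298)/(1 + 0.298) = 0.4592
Length factor from 30 to 23 items: n = 23/30 = 0.7667
r_new = n·r_full / (1 + (n − 1)·r_full) = 0.3521 / 0.8929 ≈ 0.3943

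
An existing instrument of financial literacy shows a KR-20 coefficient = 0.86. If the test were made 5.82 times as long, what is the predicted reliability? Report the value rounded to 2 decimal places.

0.97

Apply the Spearman-Brown prophecy formula, r' = nr / [1 + (n − 1)r]:
r_new = (5.82 × 0.86) / (1 + (5.82 − 1) × 0.86)
r_new = 5.0052 / 5.1452 ≈ 0.9728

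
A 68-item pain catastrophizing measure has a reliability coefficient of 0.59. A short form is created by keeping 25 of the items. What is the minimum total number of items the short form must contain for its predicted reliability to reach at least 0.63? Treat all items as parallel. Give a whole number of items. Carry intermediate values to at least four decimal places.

81

First, r for the 25-item form: n = 25/68 = 0.3676, so r_25 = 0.3676·0.59/(1 + (0.3676 − 1)·0.59) = 0.3460
Then solve for n' with r_old = 0.3460, r_target = 0.63: n' = 0.63(1 − 0.3460)/[0.3460(1 − 0.63)] = 3.2184
Items = 3.2184 × 25 ≈ 80.46 → 81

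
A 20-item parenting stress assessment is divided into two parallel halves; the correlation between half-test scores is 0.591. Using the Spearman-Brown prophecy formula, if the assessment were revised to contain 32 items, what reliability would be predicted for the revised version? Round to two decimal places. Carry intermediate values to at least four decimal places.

0.82

Spearman-Brown correction (n = 2): r_full = 2·0.591/(1 + 0.591) = 0.7429
Length factor from 20 to 32 items: n = 32/20 = 1.6000
r_new = n·r_full / (1 + (n − 1)·r_full) = 1.1886 / 1.4457 ≈ 0.8222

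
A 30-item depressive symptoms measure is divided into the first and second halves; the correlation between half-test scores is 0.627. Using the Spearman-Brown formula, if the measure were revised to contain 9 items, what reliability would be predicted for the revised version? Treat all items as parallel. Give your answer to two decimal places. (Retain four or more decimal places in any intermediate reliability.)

0.50

Spearman-Brown correction (n = 2): r_full = 2·0.627/(1 + 0.627) = 0.7707
Length factor from 30 to 9 items: n = 9/30 = 0.3000
r_new = n·r_full / (1 + (n − 1)·r_full) = 0.2312 / 0.4605 ≈ 0.5021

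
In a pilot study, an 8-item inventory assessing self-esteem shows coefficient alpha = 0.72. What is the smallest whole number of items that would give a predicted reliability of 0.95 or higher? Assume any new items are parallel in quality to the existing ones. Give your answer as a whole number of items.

Invert Spearman-Brown to solve for n:
n = r*(1 − r) / [ r (1 − r*) ]
n = [0.95 × 0.28] / [0.72 × 0.05]
n = 0.2660 / 0.0360 ≈ 7.3889
7.3889 × 8 = 59.11 → 60 items

60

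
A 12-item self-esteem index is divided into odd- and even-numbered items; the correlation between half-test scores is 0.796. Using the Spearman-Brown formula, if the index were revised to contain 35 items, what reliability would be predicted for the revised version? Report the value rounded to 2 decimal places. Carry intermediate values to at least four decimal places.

0.96

Full-test reliability from the split-half r: r_full = 2(0.796)/(1 + 0.796) = 0.8864
Length factor from 12 to 35 items: n = 35/12 = 2.9167
r_new = n·r_full / (1 + (n − 1)·r_full) = 2.5854 / 2.6990 ≈ 0.9579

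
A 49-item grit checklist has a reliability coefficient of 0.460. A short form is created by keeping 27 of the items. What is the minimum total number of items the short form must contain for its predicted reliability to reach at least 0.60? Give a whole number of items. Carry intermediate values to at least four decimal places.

87

First, r for the 27-item form: n = 27/49 = 0.5510, so r_27 = 0.5510·0.460/(1 + (0.5510 − 1)·0.460) = 0.3194
Then solve for n' with r_old = 0.3194, r_target = 0.60: n' = 0.60(1 − 0.3194)/[0.3194(1 − 0.60)] = 3.1963
Items = 3.1963 × 27 ≈ 86.30 → 87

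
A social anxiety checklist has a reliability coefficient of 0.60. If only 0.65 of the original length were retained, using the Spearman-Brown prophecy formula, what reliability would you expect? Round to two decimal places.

r_new = (0.65 × 0.60) / (1 + (0.65 − 1) × 0.60)
r_new = 0.3900 / 0.7900 ≈ 0.4937

0.49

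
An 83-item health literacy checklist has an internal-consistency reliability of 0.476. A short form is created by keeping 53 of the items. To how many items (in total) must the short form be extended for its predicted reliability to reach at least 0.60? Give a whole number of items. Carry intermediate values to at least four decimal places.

138

Short-form reliability: n = 53/83 = 0.6386; r_53 = n·r/(1+(n−1)r) ≈ 0.3671
Length factor from the short form to reach 0.60: n' = 0.60(1 − 0.3671) / [0.3671(1 − 0.60)] ≈ 2.5861
Total items = 2.5861 × 53 = 137.06, rounded up to 138.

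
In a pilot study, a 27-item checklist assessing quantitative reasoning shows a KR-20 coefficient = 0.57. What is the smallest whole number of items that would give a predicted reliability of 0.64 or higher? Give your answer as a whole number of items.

37

Rearranging the Spearman-Brown formula for n,
n = r*(1 − r) / [ r (1 − r*) ]
n = 0.64 × (1 − 0.57) / [ 0.57 × (1 − 0.64) ]
  = 0.2752 / 0.2052 = 1.3411
1.3411 × 27 = 36.21 → 37 items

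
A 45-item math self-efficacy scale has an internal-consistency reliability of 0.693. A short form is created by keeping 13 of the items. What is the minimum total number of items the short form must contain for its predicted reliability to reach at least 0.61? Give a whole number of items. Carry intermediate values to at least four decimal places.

Short-form reliability: n = 13/45 = 0.2889; r_13 = n·r/(1+(n−1)r) ≈ 0.3947
Length factor from the short form to reach 0.61: n' = 0.61(1 − 0.3947) / [0.3947(1 − 0.61)] ≈ 2.3987
Total items = 2.3987 × 13 = 31.18, rounded up to 32.

32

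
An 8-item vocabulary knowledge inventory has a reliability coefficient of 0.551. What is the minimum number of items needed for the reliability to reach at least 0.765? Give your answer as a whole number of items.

22

Rearranging the Spearman-Brown formula for n,
n = r*(1 − r) / [ r (1 − r*) ]
n = [0.765 × 0.449] / [0.551 × 0.235]
n = 0.343485 / 0.129485 ≈ 2.6527
Items needed = n × 8 = 2.6527 × 8 ≈ 21.22 → round up to 22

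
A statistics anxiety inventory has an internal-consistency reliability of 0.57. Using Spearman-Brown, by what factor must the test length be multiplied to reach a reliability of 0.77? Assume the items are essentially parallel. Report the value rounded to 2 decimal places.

2.53

Invert Spearman-Brown to solve for n:
n = r_target (1 − r_old) / [ r_old (1 − r_target) ]
n = [0.77 × 0.43] / [0.57 × 0.23]
n = 0.3311 / 0.1311 ≈ 2.5256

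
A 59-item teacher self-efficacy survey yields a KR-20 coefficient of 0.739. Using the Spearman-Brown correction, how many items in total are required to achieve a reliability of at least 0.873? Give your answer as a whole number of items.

144

Rearranging the Spearman-Brown formula for n,
n = r_target (1 − r_old) / [ r_old (1 − r_target) ]
n = [0.873 × 0.261] / [0.739 × 0.127]
n = 0.227853 / 0.093853 ≈ 2.4278
2.4278 × 59 = 143.24 → 144 items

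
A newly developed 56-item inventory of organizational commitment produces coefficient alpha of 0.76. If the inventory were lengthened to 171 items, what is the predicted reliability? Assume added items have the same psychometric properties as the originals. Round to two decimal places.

0.91

The new length is 171/56 = 3.0536 times the old.
r_new = 3.0536·0.76 / [1 + (3.0536 − 1)·0.76]
     = 2.3207 / 2.5607 = 0.9063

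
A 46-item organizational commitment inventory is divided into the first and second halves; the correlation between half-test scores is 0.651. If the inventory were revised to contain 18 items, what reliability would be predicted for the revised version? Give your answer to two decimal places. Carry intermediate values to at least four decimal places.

First correct the split-half correlation to full-test reliability: r_full = 2 × 0.651 / (1 + 0.651) ≈ 0.7886
Then adjust to 18 items: n = 18/46 = 0.3913
r_new = n·r_full / (1 + (n − 1)·r_full) = 0.3086 / 0.5200 ≈ 0.5935

0.59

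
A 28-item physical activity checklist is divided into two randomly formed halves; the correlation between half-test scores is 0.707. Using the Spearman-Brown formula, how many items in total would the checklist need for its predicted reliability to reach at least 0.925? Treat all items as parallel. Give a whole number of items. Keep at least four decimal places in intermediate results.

r_full = 2(0.707)/(1 + 0.707) = 0.8284
Solve Spearman-Brown for n: n = 0.925(1 − 0.8284) / [0.8284(1 − 0.925)] = 2.5548
Required items = 2.5548 × 28 = 71.53, so 72 items.

72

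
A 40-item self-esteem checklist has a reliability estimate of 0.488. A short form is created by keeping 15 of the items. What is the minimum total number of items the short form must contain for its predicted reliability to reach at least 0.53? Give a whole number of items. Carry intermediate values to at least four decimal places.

48

Short-form reliability: n = 15/40 = 0.3750; r_15 = n·r/(1+(n−1)r) ≈ 0.2633
Length factor from the short form to reach 0.53: n' = 0.53(1 − 0.2633) / [0.2633(1 − 0.53)] ≈ 3.1551
Total items = 3.1551 × 15 = 47.33, rounded up to 48.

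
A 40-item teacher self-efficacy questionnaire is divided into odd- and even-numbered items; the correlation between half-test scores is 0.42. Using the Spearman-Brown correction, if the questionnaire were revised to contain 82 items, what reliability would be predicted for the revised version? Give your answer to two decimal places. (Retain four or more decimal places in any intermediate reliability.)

Full-test reliability from the split-half r: r_full = 2(0.42)/(1 + 0.42) = 0.5915
Length factor from 40 to 82 items: n = 82/40 = 2.0500
r_new = n·r_full / (1 + (n − 1)·r_full) = 1.2126 / 1.6211 ≈ 0.7480

0.75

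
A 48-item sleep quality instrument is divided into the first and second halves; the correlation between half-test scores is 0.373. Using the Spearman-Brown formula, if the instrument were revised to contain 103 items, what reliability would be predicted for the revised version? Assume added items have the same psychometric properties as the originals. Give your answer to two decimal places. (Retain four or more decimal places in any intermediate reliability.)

0.72

Spearman-Brown correction (n = 2): r_full = 2·0.373/(1 + 0.373) = 0.5433
Length factor from 48 to 103 items: n = 103/48 = 2.1458
r_new = n·r_full / (1 + (n − 1)·r_full) = 1.1658 / 1.6225 ≈ 0.7185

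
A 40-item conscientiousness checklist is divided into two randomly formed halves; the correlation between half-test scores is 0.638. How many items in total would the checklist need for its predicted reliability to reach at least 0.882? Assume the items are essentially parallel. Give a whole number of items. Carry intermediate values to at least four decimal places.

r_full = 2(0.638)/(1 + 0.638) = 0.7790
Solve Spearman-Brown for n: n = 0.882(1 − 0.7790) / [0.7790(1 − 0.882)] = 2.1205
Required items = 2.1205 × 40 = 84.82, so 85 items.

85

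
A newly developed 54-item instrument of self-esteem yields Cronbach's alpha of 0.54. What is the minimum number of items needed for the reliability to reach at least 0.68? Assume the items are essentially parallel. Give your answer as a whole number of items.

n = [0.68 × 0.46] / [0.54 × 0.32]
n = 0.3128 / 0.1728 ≈ 1.8102
So the test needs 1.8102 × 54 ≈ 97.75 items; rounding up, 98.

98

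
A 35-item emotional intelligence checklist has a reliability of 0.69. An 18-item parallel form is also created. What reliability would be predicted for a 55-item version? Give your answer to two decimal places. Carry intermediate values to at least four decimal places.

0.78

Only the ratio of lengths matters: n = 55/35 = 1.5714
r_{55} = n·r / (1 + (n − 1)·r) = 1.0843 / 1.3943 ≈ 0.7777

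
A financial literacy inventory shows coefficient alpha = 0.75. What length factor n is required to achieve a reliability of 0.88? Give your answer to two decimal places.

Rearranging the Spearman-Brown formula for n,
n = r_target (1 − r_old) / [ r_old (1 − r_target) ]
n = 0.88(1 − 0.75) / [0.75(1 − 0.88)]
  = 0.2200 / 0.0900 = 2.4444

2.44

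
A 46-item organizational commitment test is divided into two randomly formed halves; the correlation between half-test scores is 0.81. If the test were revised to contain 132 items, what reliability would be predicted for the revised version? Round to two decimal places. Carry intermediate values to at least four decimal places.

0.96

Full-test reliability from the split-half r: r_full = 2(0.81)/(1 + 0.81) = 0.8950
Then adjust to 132 items: n = 132/46 = 2.8696
r_new = n·r_full / (1 + (n − 1)·r_full) = 2.5683 / 2.6733 ≈ 0.9607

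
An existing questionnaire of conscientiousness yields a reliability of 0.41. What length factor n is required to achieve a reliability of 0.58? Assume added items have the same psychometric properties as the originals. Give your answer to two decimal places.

n = 0.58(1 − 0.41) / [0.41(1 − 0.58)]
n = 0.3422 / 0.1722 ≈ 1.9872

1.99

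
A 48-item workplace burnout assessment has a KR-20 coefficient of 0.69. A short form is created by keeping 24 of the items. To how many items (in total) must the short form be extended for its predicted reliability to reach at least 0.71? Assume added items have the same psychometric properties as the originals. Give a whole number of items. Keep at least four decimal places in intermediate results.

53

Short-form reliability: n = 24/48 = 0.5000; r_24 = n·r/(1+(n−1)r) ≈ 0.5267
Length factor from the short form to reach 0.71: n' = 0.71(1 − 0.5267) / [0.5267(1 − 0.71)] ≈ 2.2001
Total items = 2.2001 × 24 = 52.80, rounded up to 53.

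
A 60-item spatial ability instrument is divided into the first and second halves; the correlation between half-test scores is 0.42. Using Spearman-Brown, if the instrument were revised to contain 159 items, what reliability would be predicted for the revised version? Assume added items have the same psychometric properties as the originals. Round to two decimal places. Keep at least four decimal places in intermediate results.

Full-test reliability from the split-half r: r_full = 2(0.42)/(1 + 0.42) = 0.5915
Length factor from 60 to 159 items: n = 159/60 = 2.6500
r_new = n·r_full / (1 + (n − 1)·r_full) = 1.5675 / 1.9760 ≈ 0.7933

0.79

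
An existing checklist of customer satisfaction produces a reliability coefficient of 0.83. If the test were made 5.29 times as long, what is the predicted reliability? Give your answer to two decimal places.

0.96

r_new = (5.29 × 0.83) / (1 + (5.29 − 1) × 0.83)
     = 4.3907 / 4.5607 = 0.9627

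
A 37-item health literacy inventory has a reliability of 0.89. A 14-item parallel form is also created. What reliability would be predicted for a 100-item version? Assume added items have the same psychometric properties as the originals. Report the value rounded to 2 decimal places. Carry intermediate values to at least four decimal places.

0.96

Only the ratio of lengths matters: n = 100/37 = 2.7027
r_{100} = n·r / (1 + (n − 1)·r) = 2.4054 / 2.5154 ≈ 0.9563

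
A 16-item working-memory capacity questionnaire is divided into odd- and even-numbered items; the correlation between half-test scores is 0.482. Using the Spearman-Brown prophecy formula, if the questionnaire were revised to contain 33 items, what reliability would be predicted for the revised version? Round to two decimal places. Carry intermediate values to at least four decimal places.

First correct the split-half correlation to full-test reliability: r_full = 2 × 0.482 / (1 + 0.482) ≈ 0.6505
Length factor from 16 to 33 items: n = 33/16 = 2.0625
r_new = n·r_full / (1 + (n − 1)·r_full) = 1.3417 / 1.6912 ≈ 0.7933

0.79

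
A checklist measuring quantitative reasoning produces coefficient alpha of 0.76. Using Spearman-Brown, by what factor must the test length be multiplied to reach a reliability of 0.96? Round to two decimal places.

7.58

Spearman-Brown solved for the length factor n:
n = r*(1 − r) / [ r (1 − r*) ]
n = 0.96(1 − 0.76) / [0.76(1 − 0.96)]
  = 0.2304 / 0.0304 = 7.5789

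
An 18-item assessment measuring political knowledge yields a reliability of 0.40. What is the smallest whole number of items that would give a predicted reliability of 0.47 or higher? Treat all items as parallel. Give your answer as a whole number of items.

24

n = 0.47(1 − 0.40) / [0.40(1 − 0.47)]
  = 0.2820 / 0.2120 = 1.3302
So the test needs 1.3302 × 18 ≈ 23.94 items; rounding up, 24.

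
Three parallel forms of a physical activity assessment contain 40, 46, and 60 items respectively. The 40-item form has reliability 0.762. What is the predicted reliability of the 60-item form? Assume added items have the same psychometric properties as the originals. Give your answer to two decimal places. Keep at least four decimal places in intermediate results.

The 46-item form is not needed; work directly from the 40-item form with n = 60/40 = 1.5000.
r_{60} = n·r / (1 + (n − 1)·r) = 1.1430 / 1.3810 ≈ 0.8277

0.83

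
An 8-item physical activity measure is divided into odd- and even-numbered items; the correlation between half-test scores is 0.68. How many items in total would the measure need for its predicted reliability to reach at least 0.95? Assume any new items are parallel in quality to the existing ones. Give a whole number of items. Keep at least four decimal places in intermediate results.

36

Corrected full-test reliability: r_full = 2 × 0.68 / (1 + 0.68) ≈ 0.8095
Solve Spearman-Brown for n: n = 0.95(1 − 0.8095) / [0.8095(1 − 0.95)] = 4.4713
Required items = 4.4713 × 8 = 35.77, so 36 items.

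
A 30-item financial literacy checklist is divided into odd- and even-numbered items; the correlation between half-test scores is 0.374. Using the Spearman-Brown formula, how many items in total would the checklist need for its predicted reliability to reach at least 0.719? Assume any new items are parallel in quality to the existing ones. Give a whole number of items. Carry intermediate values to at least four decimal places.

65

Corrected full-test reliability: r_full = 2 × 0.374 / (1 + 0.374) ≈ 0.5444
n = r_tgt(1 − r_full) / [r_full(1 − r_tgt)] = 0.719 × 0.4556 / (0.5444 × 0.281) ≈ 2.1414
Required items = 2.1414 × 30 = 64.24, so 65 items.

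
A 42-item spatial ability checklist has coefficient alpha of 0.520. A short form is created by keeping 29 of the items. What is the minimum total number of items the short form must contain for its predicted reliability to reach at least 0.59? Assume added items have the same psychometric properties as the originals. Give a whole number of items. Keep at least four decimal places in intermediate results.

56

Short-form reliability: n = 29/42 = 0.6905; r_29 = n·r/(1+(n−1)r) ≈ 0.4279
Then solve for n' with r_old = 0.4279, r_target = 0.59: n' = 0.59(1 − 0.4279)/[0.4279(1 − 0.59)] = 1.9240
Items = 1.9240 × 29 ≈ 55.80 → 56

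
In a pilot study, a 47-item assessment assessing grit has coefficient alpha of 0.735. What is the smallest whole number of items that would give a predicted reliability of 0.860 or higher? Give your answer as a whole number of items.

105

Rearranging the Spearman-Brown formula for n,
n = r*(1 − r) / [ r (1 − r*) ]
n = 0.860(1 − 0.735) / [0.735(1 − 0.860)]
  = 0.227900 / 0.102900 = 2.2148
So the test needs 2.2148 × 47 ≈ 104.10 items; rounding up, 105.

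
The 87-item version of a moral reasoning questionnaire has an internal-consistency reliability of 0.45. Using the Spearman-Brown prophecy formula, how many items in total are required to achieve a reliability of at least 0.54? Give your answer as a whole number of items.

125

n = [0.54 × 0.55] / [0.45 × 0.46]
  = 0.2970 / 0.2070 = 1.4348
Items needed = n × 87 = 1.4348 × 87 ≈ 124.83 → round up to 125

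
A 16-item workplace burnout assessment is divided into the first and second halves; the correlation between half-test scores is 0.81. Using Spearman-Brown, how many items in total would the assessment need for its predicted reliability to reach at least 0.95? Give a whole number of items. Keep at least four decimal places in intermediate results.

Corrected full-test reliability: r_full = 2 × 0.81 / (1 + 0.81) ≈ 0.8950
n = r_tgt(1 − r_full) / [r_full(1 − r_tgt)] = 0.95 × 0.1050 / (0.8950 × 0.05) ≈ 2.2291
Items = 2.2291 × 16 ≈ 35.67 → 36

36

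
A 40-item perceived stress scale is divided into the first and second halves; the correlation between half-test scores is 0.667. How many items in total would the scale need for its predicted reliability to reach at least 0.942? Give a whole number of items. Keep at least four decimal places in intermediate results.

r_full = 2(0.667)/(1 + 0.667) = 0.8002
Solve Spearman-Brown for n: n = 0.942(1 − 0.8002) / [0.8002(1 − 0.942)] = 4.0553
Required items = 4.0553 × 40 = 162.21, so 163 items.

163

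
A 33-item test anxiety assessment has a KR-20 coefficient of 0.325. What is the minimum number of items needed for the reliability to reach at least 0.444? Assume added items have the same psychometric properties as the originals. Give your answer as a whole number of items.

55

n = [0.444 × 0.675] / [0.325 × 0.556]
n = 0.299700 / 0.180700 ≈ 1.6586
Items needed = n × 33 = 1.6586 × 33 ≈ 54.73 → round up to 55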